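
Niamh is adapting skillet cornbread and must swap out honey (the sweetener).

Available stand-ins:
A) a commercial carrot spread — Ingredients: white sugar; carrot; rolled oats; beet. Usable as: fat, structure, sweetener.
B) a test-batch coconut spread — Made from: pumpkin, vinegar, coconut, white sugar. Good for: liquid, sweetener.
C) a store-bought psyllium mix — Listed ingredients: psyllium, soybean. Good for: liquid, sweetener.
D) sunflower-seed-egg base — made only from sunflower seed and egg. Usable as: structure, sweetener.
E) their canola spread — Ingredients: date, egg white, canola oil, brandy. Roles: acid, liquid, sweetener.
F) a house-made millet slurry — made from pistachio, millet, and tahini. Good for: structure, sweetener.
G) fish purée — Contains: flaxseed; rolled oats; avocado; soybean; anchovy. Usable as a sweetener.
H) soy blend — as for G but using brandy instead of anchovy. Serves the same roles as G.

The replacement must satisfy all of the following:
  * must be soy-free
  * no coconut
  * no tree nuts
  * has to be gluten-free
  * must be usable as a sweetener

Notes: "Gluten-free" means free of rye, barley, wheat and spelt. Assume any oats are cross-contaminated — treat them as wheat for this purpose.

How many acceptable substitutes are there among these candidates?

2

A: has rolled oats, so not gluten-free — out
B: has coconut, so not coconut-free — out
C: has soybean, so not soy-free — out
D: only egg and sunflower seed; none excluded — OK
E: no tree nuts, no soy — OK
F: has pistachio, so not tree-nut-free — reject
G: has rolled oats, so not gluten-free; has soybean, so not soy-free — reject
H: has rolled oats, so not gluten-free; has soybean, so not soy-free — no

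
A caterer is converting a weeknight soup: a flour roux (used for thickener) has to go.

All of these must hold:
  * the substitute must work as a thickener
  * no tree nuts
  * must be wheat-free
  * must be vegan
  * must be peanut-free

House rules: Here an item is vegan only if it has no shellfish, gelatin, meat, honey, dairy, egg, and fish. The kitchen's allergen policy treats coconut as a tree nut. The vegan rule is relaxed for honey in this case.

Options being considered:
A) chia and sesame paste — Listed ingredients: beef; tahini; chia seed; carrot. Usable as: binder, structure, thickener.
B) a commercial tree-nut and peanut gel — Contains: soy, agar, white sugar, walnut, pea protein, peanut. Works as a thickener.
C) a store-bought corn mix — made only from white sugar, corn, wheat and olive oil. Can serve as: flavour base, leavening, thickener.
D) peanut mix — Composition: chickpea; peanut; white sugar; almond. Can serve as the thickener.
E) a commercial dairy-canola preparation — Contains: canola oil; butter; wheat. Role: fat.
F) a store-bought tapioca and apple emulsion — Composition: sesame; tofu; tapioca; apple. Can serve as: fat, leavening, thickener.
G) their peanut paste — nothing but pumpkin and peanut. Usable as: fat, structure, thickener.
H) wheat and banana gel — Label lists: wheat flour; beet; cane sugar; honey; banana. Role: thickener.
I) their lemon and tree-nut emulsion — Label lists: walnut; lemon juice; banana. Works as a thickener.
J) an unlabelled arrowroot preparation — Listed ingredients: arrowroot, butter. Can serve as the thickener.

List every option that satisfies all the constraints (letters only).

F

A: has beef, so not vegan — reject
B: has peanut, so not peanut-free; has walnut, so not tree-nut-free — reject
C: has wheat, so not wheat-free — out
D: has peanut, so not peanut-free; has almond, so not tree-nut-free — reject
E: not usable as a thickener; has butter, so not vegan (and 1 more) — reject
F: sesame and tofu etc. — none of it excluded — OK
G: has peanut, so not peanut-free — out
H: has wheat flour, so not wheat-free — out
I: has walnut, so not tree-nut-free — out
J: has butter, so not vegan — out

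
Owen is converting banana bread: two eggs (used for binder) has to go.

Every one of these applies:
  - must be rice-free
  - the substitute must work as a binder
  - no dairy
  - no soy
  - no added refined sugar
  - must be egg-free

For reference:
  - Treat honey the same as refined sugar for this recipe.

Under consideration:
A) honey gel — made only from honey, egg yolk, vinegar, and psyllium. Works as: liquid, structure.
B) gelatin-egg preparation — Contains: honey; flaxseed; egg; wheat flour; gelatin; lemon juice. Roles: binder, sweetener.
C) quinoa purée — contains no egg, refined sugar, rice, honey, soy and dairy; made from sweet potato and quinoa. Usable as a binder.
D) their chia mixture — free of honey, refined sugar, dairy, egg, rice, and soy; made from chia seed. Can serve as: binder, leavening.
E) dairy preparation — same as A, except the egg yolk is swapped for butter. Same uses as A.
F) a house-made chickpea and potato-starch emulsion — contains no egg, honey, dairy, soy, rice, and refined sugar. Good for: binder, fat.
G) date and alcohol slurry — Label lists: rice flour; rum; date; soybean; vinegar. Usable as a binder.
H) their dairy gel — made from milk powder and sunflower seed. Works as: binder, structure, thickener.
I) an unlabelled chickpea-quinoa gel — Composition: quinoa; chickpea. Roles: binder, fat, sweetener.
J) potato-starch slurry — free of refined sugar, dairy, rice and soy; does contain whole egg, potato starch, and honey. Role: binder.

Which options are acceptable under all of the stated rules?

C, D, F, I

A: not usable as a binder; has egg yolk, so not egg-free (and 1 more) — reject
B: has egg, so not egg-free; has honey, so not no-added-sugar — no
C: every rule checks out — keep
D: no rice, no soy — OK
E: not usable as a binder; has honey, so not no-added-sugar (and 1 more) — no
F: works as a binder, no rice, no-added-sugar — keep
G: has rice flour, so not rice-free; has soybean, so not soy-free — out
H: has milk powder, so not dairy-free — out
I: works as a binder, no rice, no soy — OK
J: has whole egg, so not egg-free; has honey, so not no-added-sugar — no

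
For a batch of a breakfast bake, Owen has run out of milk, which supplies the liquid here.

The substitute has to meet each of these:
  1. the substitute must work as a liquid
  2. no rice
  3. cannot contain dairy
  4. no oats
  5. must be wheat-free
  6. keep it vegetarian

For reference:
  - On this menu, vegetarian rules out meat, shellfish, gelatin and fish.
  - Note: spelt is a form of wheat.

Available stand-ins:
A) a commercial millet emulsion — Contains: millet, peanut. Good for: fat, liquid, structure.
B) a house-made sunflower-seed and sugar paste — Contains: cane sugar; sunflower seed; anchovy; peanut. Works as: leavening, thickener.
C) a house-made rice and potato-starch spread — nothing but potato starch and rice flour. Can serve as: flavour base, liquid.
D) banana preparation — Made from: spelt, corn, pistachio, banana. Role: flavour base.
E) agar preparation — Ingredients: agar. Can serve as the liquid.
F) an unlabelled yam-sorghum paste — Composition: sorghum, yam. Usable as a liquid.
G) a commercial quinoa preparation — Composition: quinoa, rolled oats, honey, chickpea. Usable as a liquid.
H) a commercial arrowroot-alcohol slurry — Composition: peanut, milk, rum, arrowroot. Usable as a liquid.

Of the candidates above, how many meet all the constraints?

A: nothing on the exclusion list — keep
B: not usable as a liquid; has anchovy, so not vegetarian — out
C: has rice flour, so not rice-free — no
D: not usable as a liquid; has spelt, so not wheat-free — out
E: only agar; none excluded — OK
F: only yam and sorghum; none excluded — keep
G: has rolled oats, so not oat-free — no
H: has milk, so not dairy-free — no

3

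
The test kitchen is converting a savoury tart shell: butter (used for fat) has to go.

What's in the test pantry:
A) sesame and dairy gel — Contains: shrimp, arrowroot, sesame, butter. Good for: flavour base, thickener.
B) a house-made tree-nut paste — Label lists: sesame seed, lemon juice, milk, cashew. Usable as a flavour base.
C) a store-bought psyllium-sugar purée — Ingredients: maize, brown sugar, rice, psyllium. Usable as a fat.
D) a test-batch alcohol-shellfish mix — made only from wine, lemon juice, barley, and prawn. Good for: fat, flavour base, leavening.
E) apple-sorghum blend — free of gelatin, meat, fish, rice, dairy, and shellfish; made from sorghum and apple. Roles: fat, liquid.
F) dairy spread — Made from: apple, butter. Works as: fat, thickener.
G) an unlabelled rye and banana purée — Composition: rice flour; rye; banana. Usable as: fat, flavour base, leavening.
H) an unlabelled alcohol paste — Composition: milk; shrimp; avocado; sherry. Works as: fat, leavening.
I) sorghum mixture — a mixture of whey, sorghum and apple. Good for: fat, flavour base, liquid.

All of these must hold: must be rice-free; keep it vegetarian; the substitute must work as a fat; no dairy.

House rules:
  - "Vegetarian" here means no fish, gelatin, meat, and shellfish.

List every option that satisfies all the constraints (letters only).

E

A: not usable as a fat; has shrimp, so not vegetarian (and 1 more) — reject
B: not usable as a fat; has milk, so not dairy-free — out
C: has rice, so not rice-free — reject
D: has prawn, so not vegetarian — out
E: nothing on the exclusion list — OK
F: has butter, so not dairy-free — no
G: has rice flour, so not rice-free — no
H: has shrimp, so not vegetarian; has milk, so not dairy-free — reject
I: has whey, so not dairy-free — no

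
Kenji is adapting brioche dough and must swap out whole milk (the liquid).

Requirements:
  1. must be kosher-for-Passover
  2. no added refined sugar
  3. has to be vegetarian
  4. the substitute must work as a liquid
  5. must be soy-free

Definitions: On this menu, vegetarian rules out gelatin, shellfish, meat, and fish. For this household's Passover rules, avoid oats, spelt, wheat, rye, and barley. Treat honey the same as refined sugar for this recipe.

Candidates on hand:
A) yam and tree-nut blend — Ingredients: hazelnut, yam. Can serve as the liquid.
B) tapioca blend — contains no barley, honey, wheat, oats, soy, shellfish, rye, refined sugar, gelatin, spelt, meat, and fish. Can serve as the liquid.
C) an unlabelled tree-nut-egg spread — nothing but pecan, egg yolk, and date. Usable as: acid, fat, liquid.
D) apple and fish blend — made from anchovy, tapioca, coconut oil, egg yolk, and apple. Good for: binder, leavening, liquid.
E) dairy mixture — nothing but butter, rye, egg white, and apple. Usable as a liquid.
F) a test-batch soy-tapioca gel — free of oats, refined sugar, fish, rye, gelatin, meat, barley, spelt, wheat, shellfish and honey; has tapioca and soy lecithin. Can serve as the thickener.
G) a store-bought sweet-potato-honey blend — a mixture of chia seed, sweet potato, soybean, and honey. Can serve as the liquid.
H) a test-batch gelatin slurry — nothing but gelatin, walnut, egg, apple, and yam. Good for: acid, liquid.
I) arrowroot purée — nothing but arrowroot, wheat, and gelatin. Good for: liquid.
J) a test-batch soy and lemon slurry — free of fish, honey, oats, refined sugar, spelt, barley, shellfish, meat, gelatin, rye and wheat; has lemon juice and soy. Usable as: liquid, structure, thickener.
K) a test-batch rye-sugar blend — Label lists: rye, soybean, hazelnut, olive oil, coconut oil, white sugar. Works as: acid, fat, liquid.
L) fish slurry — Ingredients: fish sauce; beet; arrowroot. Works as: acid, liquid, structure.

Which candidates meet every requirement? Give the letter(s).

A, B, C

A: only hazelnut and yam; none excluded — keep
B: every rule checks out — OK
C: works as a liquid, no-added-sugar, vegetarian — OK
D: has anchovy, so not vegetarian — reject
E: has rye, so not kosher-for-Passover — reject
F: not usable as a liquid; has soy lecithin, so not soy-free — reject
G: has soybean, so not soy-free; has honey, so not no-added-sugar — no
H: has gelatin, so not vegetarian — out
I: has gelatin, so not vegetarian; has wheat, so not kosher-for-Passover — reject
J: has soy, so not soy-free — no
K: has rye, so not kosher-for-Passover; has soybean, so not soy-free (and 1 more) — reject
L: has fish sauce, so not vegetarian — no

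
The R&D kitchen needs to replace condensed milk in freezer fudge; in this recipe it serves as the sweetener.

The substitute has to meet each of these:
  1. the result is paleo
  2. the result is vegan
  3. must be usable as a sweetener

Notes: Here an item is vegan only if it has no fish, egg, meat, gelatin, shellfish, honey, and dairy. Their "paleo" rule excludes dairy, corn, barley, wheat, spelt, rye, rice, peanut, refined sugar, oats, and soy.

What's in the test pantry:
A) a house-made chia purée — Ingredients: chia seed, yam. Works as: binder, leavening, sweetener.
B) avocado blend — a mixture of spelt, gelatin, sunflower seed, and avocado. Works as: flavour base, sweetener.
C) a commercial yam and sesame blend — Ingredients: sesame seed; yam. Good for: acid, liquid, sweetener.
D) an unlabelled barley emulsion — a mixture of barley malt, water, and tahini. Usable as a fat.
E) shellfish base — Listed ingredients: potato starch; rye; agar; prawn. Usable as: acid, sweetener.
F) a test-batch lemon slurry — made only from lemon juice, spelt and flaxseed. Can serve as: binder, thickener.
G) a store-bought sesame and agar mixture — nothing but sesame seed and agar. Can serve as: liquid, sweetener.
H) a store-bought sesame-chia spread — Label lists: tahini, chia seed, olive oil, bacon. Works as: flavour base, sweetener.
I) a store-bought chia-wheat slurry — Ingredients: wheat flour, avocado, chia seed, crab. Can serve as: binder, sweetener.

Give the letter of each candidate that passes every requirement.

A, C, G

A: every rule checks out — valid
B: has gelatin, so not vegan; has spelt, so not paleo — reject
C: all constraints satisfied — OK
D: not usable as a sweetener; has barley malt, so not paleo — reject
E: has prawn, so not vegan; has rye, so not paleo — reject
F: not usable as a sweetener; has spelt, so not paleo — reject
G: only sesame seed and agar; none excluded — valid
H: has bacon, so not vegan — reject
I: has crab, so not vegan; has wheat flour, so not paleo — out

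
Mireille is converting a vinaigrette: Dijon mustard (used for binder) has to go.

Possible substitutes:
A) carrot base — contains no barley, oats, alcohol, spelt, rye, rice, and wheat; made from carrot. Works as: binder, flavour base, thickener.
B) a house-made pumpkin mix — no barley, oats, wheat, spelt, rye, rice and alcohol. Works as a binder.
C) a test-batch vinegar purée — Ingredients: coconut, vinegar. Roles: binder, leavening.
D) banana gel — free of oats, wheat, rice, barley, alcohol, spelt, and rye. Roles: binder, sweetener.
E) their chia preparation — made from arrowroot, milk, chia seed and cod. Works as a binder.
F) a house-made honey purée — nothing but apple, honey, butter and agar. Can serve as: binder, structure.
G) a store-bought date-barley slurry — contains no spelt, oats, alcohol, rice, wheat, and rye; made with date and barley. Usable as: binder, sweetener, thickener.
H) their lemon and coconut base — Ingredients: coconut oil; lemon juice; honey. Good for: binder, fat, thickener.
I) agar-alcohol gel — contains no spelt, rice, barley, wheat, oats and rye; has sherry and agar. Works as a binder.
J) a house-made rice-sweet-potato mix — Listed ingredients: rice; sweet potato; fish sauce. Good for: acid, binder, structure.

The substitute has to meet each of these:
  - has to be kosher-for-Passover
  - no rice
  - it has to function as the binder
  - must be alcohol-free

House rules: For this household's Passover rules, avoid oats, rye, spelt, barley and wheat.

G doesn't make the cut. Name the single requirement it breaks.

kosher-for-Passover

usable as a binder: satisfied
kosher-for-Passover: has barley — fails
alcohol-free: satisfied
rice-free: satisfied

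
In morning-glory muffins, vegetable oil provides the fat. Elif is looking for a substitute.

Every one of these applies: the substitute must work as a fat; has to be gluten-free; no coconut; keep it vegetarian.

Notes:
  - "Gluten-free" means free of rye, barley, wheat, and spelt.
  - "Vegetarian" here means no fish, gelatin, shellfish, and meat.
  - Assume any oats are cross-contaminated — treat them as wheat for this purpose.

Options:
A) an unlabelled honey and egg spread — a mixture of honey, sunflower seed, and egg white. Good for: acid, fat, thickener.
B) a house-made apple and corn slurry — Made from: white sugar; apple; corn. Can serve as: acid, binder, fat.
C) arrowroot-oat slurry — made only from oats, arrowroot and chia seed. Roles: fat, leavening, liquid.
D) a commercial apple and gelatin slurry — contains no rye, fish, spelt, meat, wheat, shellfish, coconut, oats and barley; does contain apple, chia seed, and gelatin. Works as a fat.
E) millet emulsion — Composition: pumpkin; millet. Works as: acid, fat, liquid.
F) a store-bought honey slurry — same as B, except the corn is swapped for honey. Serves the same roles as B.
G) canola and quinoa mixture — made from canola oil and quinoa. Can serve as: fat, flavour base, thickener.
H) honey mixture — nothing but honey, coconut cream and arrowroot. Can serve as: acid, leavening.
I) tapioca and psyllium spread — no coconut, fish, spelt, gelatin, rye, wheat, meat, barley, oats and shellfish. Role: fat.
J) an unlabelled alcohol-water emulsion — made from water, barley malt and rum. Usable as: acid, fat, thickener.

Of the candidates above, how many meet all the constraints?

A: nothing on the exclusion list — OK
B: only corn, white sugar, and apple; none excluded — OK
C: has oats, so not gluten-free — reject
D: has gelatin, so not vegetarian — no
E: gluten-free, no coconut — keep
F: all constraints satisfied — valid
G: works as a fat, vegetarian, no coconut — OK
H: not usable as a fat; has coconut cream, so not coconut-free — no
I: vegetarian, no coconut — keep
J: has barley malt, so not gluten-free — reject

6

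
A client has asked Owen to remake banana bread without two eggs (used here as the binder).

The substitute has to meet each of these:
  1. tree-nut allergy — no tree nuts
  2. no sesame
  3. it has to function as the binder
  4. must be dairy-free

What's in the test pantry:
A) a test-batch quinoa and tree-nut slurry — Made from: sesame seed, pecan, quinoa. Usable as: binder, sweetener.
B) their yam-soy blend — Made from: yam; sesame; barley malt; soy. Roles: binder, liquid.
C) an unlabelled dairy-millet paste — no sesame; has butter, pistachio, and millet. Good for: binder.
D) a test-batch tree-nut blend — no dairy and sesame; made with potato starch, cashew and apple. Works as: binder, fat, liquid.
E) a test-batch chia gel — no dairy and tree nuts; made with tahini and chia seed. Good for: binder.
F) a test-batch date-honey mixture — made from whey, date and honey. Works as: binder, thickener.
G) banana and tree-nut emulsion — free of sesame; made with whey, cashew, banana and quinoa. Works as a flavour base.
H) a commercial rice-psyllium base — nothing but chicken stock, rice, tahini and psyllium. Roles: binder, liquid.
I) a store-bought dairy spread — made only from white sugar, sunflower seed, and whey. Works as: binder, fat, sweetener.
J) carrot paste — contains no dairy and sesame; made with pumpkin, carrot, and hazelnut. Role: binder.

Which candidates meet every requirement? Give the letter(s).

A: has pecan, so not tree-nut-free; has sesame seed, so not sesame-free — out
B: has sesame, so not sesame-free — no
C: has pistachio, so not tree-nut-free; has butter, so not dairy-free — reject
D: has cashew, so not tree-nut-free — out
E: has tahini, so not sesame-free — reject
F: has whey, so not dairy-free — reject
G: not usable as a binder; has cashew, so not tree-nut-free (and 1 more) — out
H: has tahini, so not sesame-free — no
I: has whey, so not dairy-free — no
J: has hazelnut, so not tree-nut-free — out

none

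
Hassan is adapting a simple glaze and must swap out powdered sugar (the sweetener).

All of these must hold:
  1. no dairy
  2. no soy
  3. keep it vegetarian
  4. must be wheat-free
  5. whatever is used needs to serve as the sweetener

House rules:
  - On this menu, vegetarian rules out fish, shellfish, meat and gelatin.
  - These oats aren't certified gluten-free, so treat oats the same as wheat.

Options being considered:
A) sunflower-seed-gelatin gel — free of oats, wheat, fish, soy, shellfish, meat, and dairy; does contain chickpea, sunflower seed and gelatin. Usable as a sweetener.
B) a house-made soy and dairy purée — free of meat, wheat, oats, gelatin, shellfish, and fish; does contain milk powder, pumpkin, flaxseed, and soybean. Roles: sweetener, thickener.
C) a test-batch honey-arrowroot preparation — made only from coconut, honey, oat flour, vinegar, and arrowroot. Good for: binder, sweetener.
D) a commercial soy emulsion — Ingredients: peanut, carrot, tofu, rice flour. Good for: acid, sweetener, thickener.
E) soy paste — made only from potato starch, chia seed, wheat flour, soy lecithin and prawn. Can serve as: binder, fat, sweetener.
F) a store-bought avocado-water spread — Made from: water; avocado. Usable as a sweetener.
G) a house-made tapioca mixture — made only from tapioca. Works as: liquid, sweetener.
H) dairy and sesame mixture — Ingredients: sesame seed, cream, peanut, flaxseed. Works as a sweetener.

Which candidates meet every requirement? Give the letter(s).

F, G

A: has gelatin, so not vegetarian — no
B: has milk powder, so not dairy-free; has soybean, so not soy-free — reject
C: has oat flour, so not wheat-free — reject
D: has tofu, so not soy-free — out
E: has prawn, so not vegetarian; has wheat flour, so not wheat-free (and 1 more) — reject
F: only water and avocado; none excluded — valid
G: only tapioca; none excluded — valid
H: has cream, so not dairy-free — out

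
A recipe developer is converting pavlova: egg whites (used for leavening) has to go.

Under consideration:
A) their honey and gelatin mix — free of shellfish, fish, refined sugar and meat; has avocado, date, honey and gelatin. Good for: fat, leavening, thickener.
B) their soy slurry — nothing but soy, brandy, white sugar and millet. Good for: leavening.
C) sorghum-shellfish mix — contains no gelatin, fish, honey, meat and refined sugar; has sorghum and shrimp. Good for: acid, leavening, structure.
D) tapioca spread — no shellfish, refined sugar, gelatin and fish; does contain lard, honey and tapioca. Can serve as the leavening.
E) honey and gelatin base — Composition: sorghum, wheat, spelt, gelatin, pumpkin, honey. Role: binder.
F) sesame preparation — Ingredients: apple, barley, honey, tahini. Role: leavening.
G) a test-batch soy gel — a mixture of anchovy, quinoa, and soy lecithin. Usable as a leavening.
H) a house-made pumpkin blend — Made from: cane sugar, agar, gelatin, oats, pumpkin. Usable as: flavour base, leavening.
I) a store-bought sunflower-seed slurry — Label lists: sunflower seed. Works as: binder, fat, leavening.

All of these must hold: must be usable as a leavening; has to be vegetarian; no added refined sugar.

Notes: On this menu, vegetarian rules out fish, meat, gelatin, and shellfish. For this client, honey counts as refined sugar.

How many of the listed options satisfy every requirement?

1

A: has gelatin, so not vegetarian; has honey, so not no-added-sugar — reject
B: has white sugar, so not no-added-sugar — reject
C: has shrimp, so not vegetarian — no
D: has lard, so not vegetarian; has honey, so not no-added-sugar — no
E: not usable as a leavening; has gelatin, so not vegetarian (and 1 more) — reject
F: has honey, so not no-added-sugar — reject
G: has anchovy, so not vegetarian — out
H: has gelatin, so not vegetarian; has cane sugar, so not no-added-sugar — out
I: only sunflower seed; none excluded — valid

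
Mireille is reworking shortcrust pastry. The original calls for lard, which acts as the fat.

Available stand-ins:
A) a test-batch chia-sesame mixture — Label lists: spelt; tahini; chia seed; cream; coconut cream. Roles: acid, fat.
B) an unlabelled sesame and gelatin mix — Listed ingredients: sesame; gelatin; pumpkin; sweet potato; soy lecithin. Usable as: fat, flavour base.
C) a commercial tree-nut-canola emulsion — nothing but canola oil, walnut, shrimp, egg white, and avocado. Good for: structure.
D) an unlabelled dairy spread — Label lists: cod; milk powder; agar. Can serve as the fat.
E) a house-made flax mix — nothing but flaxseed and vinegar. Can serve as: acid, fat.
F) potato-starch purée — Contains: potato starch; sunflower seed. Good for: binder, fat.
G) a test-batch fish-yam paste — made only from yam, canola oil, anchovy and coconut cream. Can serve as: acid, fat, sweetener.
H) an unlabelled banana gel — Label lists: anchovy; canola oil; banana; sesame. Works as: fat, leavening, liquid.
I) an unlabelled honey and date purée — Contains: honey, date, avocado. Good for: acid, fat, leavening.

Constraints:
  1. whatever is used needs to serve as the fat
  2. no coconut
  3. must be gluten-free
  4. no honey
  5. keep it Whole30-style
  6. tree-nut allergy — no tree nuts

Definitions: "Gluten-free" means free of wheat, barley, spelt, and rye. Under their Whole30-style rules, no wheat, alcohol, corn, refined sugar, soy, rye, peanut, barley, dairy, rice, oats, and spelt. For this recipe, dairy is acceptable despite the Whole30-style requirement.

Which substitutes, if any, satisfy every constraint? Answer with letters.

A: has spelt, so not gluten-free; has spelt, so not Whole30-style (and 1 more) — reject
B: has soy lecithin, so not Whole30-style — no
C: not usable as a fat; has walnut, so not tree-nut-free — out
D: dairy is permitted under the Whole30-style carve-out; nothing else excluded — keep
E: every rule checks out — keep
F: works as a fat, no honey, no coconut — valid
G: has coconut cream, so not coconut-free — out
H: Whole30-style, gluten-free — OK
I: has honey, so not honey-free — out

D, E, F, H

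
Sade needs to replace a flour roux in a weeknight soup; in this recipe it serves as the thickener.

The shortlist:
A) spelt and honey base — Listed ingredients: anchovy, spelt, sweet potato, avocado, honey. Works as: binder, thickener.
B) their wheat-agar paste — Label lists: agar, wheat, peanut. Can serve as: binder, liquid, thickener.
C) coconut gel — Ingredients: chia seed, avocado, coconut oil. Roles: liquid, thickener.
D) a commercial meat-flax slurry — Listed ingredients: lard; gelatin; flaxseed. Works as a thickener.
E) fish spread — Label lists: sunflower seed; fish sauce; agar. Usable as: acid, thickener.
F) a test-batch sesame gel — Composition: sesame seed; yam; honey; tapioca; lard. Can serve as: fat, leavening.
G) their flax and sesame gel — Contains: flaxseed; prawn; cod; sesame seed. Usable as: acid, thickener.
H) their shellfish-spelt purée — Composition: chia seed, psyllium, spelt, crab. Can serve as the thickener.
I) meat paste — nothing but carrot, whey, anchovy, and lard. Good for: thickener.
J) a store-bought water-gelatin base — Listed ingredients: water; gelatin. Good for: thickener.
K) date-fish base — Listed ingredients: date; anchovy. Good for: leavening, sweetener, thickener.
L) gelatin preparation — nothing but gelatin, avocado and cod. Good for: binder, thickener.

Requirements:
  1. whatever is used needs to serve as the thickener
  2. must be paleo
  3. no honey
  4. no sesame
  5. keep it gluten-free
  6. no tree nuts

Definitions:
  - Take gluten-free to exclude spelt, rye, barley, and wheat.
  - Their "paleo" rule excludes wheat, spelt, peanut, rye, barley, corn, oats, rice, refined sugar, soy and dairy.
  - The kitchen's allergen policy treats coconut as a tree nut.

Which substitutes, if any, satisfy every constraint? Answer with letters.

A: has spelt, so not gluten-free; has spelt, so not paleo (and 1 more) — out
B: has wheat, so not gluten-free; has peanut, so not paleo — reject
C: has coconut oil, so not tree-nut-free — no
D: every rule checks out — keep
E: all constraints satisfied — OK
F: not usable as a thickener; has honey, so not honey-free (and 1 more) — no
G: has sesame seed, so not sesame-free — reject
H: has spelt, so not gluten-free; has spelt, so not paleo — no
I: has whey, so not paleo — no
J: only gelatin and water; none excluded — keep
K: all constraints satisfied — keep
L: only cod, gelatin, and avocado; none excluded — OK

D, E, J, K, L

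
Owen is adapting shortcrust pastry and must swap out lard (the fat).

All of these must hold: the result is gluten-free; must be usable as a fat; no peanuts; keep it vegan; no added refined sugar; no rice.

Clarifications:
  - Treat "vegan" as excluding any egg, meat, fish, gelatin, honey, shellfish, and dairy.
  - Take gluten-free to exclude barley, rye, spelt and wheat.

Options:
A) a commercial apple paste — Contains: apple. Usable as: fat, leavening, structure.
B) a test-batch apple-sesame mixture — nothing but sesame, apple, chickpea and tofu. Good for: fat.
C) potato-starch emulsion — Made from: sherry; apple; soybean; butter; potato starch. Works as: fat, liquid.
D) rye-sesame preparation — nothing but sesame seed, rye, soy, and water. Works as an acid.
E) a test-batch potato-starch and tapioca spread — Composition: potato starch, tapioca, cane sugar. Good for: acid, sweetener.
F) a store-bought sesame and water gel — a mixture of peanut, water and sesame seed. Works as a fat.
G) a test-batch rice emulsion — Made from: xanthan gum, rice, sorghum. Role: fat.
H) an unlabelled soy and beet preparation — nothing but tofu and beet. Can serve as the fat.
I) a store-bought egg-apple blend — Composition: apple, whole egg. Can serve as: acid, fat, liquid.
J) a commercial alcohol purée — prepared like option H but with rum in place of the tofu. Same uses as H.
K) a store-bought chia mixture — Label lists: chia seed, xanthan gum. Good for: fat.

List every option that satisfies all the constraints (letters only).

A, B, H, J, K

A: only apple; none excluded — keep
B: no peanut, gluten-free — valid
C: has butter, so not vegan — out
D: not usable as a fat; has rye, so not gluten-free — no
E: not usable as a fat; has cane sugar, so not no-added-sugar — reject
F: has peanut, so not peanut-free — reject
G: has rice, so not rice-free — out
H: every rule checks out — OK
I: has whole egg, so not vegan — reject
J: every rule checks out — OK
K: works as a fat, vegan, gluten-free — valid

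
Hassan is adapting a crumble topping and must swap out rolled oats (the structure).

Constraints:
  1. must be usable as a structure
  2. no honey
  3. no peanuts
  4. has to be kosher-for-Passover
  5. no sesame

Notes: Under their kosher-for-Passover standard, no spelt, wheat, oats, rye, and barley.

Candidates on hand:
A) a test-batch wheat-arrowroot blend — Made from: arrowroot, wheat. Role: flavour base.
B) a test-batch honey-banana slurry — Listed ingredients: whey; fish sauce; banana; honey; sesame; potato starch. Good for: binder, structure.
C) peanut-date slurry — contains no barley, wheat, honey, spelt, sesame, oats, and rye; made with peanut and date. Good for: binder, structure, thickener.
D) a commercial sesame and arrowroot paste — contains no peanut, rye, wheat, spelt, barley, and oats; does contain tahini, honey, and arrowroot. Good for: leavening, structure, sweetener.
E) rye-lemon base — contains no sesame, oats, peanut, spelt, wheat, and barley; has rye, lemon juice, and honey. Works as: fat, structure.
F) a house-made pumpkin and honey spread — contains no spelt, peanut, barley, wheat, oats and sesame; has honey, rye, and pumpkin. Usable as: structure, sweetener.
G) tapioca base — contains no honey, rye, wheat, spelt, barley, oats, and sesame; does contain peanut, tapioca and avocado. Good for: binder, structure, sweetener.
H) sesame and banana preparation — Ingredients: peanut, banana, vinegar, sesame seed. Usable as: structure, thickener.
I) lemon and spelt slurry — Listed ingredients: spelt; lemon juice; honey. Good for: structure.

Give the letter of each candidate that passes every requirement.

none

A: not usable as a structure; has wheat, so not kosher-for-Passover — out
B: has honey, so not honey-free; has sesame, so not sesame-free — out
C: has peanut, so not peanut-free — no
D: has honey, so not honey-free; has tahini, so not sesame-free — out
E: has rye, so not kosher-for-Passover; has honey, so not honey-free — out
F: has rye, so not kosher-for-Passover; has honey, so not honey-free — out
G: has peanut, so not peanut-free — out
H: has peanut, so not peanut-free; has sesame seed, so not sesame-free — reject
I: has spelt, so not kosher-for-Passover; has honey, so not honey-free — reject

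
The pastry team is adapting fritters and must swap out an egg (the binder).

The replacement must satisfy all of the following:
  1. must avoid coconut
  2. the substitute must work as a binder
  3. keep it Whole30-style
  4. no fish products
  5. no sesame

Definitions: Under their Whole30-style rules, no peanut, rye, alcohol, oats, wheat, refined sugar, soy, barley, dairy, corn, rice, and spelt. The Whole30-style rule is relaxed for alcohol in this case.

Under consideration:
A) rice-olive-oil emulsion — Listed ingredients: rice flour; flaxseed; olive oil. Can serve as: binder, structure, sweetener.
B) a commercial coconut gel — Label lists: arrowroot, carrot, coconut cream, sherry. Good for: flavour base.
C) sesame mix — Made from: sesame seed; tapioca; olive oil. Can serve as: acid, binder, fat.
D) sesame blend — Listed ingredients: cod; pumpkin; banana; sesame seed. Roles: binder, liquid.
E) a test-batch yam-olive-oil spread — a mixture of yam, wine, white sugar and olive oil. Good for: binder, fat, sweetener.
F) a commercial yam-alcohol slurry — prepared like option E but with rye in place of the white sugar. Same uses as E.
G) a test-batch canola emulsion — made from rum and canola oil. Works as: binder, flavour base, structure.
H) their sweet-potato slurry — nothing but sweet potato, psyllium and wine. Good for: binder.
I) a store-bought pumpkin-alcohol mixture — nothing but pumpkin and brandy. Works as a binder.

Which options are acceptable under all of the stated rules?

A: has rice flour, so not Whole30-style — reject
B: not usable as a binder; has coconut cream, so not coconut-free — reject
C: has sesame seed, so not sesame-free — no
D: has sesame seed, so not sesame-free; has cod, so not fish-free — reject
E: has white sugar, so not Whole30-style — reject
F: has rye, so not Whole30-style — reject
G: alcohol is permitted under the Whole30-style carve-out; nothing else excluded — valid
H: alcohol is permitted under the Whole30-style carve-out; nothing else excluded — keep
I: alcohol is permitted under the Whole30-style carve-out; nothing else excluded — OK

G, H, I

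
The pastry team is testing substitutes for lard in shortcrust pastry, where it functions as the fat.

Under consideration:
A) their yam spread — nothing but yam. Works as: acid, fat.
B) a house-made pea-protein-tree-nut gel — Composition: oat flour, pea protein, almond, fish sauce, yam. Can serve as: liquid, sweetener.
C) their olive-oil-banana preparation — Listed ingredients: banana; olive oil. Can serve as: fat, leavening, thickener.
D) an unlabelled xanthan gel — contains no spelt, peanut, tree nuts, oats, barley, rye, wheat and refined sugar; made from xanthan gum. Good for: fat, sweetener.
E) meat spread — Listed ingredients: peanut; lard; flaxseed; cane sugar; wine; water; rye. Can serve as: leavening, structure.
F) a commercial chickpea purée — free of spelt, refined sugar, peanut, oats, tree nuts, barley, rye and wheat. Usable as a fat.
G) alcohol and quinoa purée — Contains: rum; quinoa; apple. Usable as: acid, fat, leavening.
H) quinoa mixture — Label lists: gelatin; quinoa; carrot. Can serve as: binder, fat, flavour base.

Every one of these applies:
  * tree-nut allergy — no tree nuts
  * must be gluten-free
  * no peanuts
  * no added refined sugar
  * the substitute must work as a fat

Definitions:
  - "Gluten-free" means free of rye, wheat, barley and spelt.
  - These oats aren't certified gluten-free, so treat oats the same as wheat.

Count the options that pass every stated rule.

A: works as a fat, no tree nuts, no refined sugar — OK
B: not usable as a fat; has oat flour, so not gluten-free (and 1 more) — reject
C: only banana and olive oil; none excluded — valid
D: works as a fat, no tree nuts, no refined sugar — keep
E: not usable as a fat; has rye, so not gluten-free (and 2 more) — reject
F: nothing on the exclusion list — valid
G: only rum, quinoa and apple; none excluded — keep
H: no tree nuts, gluten-free — valid

6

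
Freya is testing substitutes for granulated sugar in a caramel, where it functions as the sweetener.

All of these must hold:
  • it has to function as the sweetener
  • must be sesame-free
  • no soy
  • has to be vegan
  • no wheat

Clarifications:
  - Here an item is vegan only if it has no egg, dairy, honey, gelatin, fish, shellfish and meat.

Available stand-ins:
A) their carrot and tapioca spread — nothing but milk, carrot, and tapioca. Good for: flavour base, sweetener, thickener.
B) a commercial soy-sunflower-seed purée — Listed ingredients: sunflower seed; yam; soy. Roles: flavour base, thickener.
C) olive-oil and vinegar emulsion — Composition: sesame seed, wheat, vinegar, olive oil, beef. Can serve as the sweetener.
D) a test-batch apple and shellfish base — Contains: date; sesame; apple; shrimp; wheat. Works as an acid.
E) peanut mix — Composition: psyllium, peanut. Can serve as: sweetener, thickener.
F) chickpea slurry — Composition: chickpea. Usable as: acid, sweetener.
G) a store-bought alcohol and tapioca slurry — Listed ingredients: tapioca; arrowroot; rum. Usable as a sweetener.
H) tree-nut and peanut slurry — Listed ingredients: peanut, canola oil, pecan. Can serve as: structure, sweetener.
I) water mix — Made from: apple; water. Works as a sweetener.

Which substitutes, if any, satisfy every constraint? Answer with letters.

E, F, G, H, I

A: has milk, so not vegan — reject
B: not usable as a sweetener; has soy, so not soy-free — out
C: has beef, so not vegan; has wheat, so not wheat-free (and 1 more) — out
D: not usable as a sweetener; has shrimp, so not vegan (and 2 more) — out
E: no wheat, vegan — OK
F: works as a sweetener, no sesame, no wheat — OK
G: only rum, tapioca, and arrowroot; none excluded — OK
H: only peanut, pecan, and canola oil; none excluded — valid
I: nothing on the exclusion list — keep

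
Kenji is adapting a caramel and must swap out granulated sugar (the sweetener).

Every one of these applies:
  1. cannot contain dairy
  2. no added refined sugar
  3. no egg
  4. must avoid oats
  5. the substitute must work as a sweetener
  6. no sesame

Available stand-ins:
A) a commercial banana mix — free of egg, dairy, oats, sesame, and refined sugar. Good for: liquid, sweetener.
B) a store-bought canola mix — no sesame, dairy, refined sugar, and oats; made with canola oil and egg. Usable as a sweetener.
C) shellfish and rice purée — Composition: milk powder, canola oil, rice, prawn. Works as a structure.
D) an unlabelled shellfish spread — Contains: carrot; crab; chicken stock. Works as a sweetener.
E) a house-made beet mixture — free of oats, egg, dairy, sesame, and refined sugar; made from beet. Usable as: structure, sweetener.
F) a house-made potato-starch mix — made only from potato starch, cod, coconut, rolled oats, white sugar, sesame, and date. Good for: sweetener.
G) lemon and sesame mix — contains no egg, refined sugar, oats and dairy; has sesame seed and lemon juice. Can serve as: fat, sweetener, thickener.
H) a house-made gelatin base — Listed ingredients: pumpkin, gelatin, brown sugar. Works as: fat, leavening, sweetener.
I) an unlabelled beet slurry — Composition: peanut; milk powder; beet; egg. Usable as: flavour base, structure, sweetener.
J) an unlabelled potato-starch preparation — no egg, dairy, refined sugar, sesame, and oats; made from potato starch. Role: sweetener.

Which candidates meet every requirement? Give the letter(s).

A: nothing on the exclusion list — keep
B: has egg, so not egg-free — out
C: not usable as a sweetener; has milk powder, so not dairy-free — out
D: works as a sweetener, no refined sugar, no sesame — keep
E: all constraints satisfied — OK
F: has rolled oats, so not oat-free; has sesame, so not sesame-free (and 1 more) — reject
G: has sesame seed, so not sesame-free — reject
H: has brown sugar, so not no-added-sugar — reject
I: has egg, so not egg-free; has milk powder, so not dairy-free — out
J: no oats, no egg — valid

A, D, E, J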